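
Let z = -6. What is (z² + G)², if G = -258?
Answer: 49284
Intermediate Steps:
(z² + G)² = ((-6)² - 258)² = (36 - 258)² = (-222)² = 49284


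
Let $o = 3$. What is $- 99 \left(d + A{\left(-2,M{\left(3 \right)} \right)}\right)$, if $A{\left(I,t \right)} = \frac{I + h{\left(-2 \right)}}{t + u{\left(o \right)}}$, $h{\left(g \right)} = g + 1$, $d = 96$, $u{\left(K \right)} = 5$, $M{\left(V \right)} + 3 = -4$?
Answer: $- \frac{19305}{2} \approx -9652.5$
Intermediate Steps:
$M{\left(V \right)} = -7$ ($M{\left(V \right)} = -3 - 4 = -7$)
$h{\left(g \right)} = 1 + g$
$A{\left(I,t \right)} = \frac{-1 + I}{5 + t}$ ($A{\left(I,t \right)} = \frac{I + \left(1 - 2\right)}{t + 5} = \frac{I - 1}{5 + t} = \frac{-1 + I}{5 + t}$)
$- 99 \left(d + A{\left(-2,M{\left(3 \right)} \right)}\right) = - 99 \left(96 + \frac{-1 - 2}{5 - 7}\right) = - 99 \left(96 + \frac{1}{-2} \left(-3\right)\right) = - 99 \left(96 - - \frac{3}{2}\right) = - 99 \left(96 + \frac{3}{2}\right) = \left(-99\right) \frac{195}{2} = - \frac{19305}{2}$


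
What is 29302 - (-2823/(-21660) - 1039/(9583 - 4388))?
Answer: 211560943/7220 ≈ 29302.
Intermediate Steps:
29302 - (-2823/(-21660) - 1039/(9583 - 4388)) = 29302 - (-2823*(-1/21660) - 1039/5195) = 29302 - (941/7220 - 1039*1/5195) = 29302 - (941/7220 - 1/5) = 29302 - 1*(-503/7220) = 29302 + 503/7220 = 211560943/7220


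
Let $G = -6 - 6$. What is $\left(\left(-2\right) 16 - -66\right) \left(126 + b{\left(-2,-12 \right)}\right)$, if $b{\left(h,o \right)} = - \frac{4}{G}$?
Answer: $\frac{12886}{3} \approx 4295.3$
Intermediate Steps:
$G = -12$ ($G = -6 - 6 = -12$)
$b{\left(h,o \right)} = \frac{1}{3}$ ($b{\left(h,o \right)} = - \frac{4}{-12} = \left(-4\right) \left(- \frac{1}{12}\right) = \frac{1}{3}$)
$\left(\left(-2\right) 16 - -66\right) \left(126 + b{\left(-2,-12 \right)}\right) = \left(\left(-2\right) 16 - -66\right) \left(126 + \frac{1}{3}\right) = \left(-32 + 66\right) \frac{379}{3} = 34 \cdot \frac{379}{3} = \frac{12886}{3}$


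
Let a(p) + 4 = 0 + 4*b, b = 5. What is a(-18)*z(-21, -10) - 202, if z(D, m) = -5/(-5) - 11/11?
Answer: -202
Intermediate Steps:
z(D, m) = 0 (z(D, m) = -5*(-⅕) - 11*1/11 = 1 - 1 = 0)
a(p) = 16 (a(p) = -4 + (0 + 4*5) = -4 + (0 + 20) = -4 + 20 = 16)
a(-18)*z(-21, -10) - 202 = 16*0 - 202 = 0 - 202 = -202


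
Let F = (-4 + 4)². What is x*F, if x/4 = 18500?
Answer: 0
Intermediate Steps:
F = 0 (F = 0² = 0)
x = 74000 (x = 4*18500 = 74000)
x*F = 74000*0 = 0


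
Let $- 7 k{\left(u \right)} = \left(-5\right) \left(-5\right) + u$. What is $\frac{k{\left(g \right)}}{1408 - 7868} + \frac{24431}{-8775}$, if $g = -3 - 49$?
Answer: $- \frac{221001349}{79361100} \approx -2.7848$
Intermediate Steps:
$g = -52$
$k{\left(u \right)} = - \frac{25}{7} - \frac{u}{7}$ ($k{\left(u \right)} = - \frac{\left(-5\right) \left(-5\right) + u}{7} = - \frac{25 + u}{7} = - \frac{25}{7} - \frac{u}{7}$)
$\frac{k{\left(g \right)}}{1408 - 7868} + \frac{24431}{-8775} = \frac{- \frac{25}{7} - - \frac{52}{7}}{1408 - 7868} + \frac{24431}{-8775} = \frac{- \frac{25}{7} + \frac{52}{7}}{-6460} + 24431 \left(- \frac{1}{8775}\right) = \frac{27}{7} \left(- \frac{1}{6460}\right) - \frac{24431}{8775} = - \frac{27}{45220} - \frac{24431}{8775} = - \frac{221001349}{79361100}$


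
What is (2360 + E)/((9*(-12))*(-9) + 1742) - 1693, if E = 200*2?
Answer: -99827/59 ≈ -1692.0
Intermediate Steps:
E = 400
(2360 + E)/((9*(-12))*(-9) + 1742) - 1693 = (2360 + 400)/((9*(-12))*(-9) + 1742) - 1693 = 2760/(-108*(-9) + 1742) - 1693 = 2760/(972 + 1742) - 1693 = 2760/2714 - 1693 = 2760*(1/2714) - 1693 = 60/59 - 1693 = -99827/59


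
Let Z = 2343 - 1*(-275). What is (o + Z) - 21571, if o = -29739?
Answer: -48692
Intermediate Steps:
Z = 2618 (Z = 2343 + 275 = 2618)
(o + Z) - 21571 = (-29739 + 2618) - 21571 = -27121 - 21571 = -48692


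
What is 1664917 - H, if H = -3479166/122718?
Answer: 34053127262/20453 ≈ 1.6649e+6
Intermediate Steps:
H = -579861/20453 (H = -3479166*1/122718 = -579861/20453 ≈ -28.351)
1664917 - H = 1664917 - 1*(-579861/20453) = 1664917 + 579861/20453 = 34053127262/20453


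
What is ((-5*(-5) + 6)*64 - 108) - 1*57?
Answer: 1819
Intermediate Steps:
((-5*(-5) + 6)*64 - 108) - 1*57 = ((25 + 6)*64 - 108) - 57 = (31*64 - 108) - 57 = (1984 - 108) - 57 = 1876 - 57 = 1819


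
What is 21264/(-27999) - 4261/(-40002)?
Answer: -81255421/124446222 ≈ -0.65294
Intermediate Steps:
21264/(-27999) - 4261/(-40002) = 21264*(-1/27999) - 4261*(-1/40002) = -7088/9333 + 4261/40002 = -81255421/124446222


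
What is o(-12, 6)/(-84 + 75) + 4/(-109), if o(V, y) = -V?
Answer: -448/327 ≈ -1.3700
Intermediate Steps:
o(-12, 6)/(-84 + 75) + 4/(-109) = (-1*(-12))/(-84 + 75) + 4/(-109) = 12/(-9) + 4*(-1/109) = 12*(-⅑) - 4/109 = -4/3 - 4/109 = -448/327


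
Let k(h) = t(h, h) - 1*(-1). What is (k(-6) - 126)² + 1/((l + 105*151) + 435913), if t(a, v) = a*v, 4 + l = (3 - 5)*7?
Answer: 3578311751/451750 ≈ 7921.0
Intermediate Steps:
l = -18 (l = -4 + (3 - 5)*7 = -4 - 2*7 = -4 - 14 = -18)
k(h) = 1 + h² (k(h) = h*h - 1*(-1) = h² + 1 = 1 + h²)
(k(-6) - 126)² + 1/((l + 105*151) + 435913) = ((1 + (-6)²) - 126)² + 1/((-18 + 105*151) + 435913) = ((1 + 36) - 126)² + 1/((-18 + 15855) + 435913) = (37 - 126)² + 1/(15837 + 435913) = (-89)² + 1/451750 = 7921 + 1/451750 = 3578311751/451750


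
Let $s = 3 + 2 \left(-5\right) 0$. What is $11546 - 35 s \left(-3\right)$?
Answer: $11861$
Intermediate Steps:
$s = 3$ ($s = 3 - 0 = 3 + 0 = 3$)
$11546 - 35 s \left(-3\right) = 11546 - 35 \cdot 3 \left(-3\right) = 11546 - 105 \left(-3\right) = 11546 - -315 = 11546 + 315 = 11861$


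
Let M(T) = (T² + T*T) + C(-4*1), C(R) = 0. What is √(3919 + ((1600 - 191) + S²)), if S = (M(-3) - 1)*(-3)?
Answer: 3*√881 ≈ 89.045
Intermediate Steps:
M(T) = 2*T² (M(T) = (T² + T*T) + 0 = (T² + T²) + 0 = 2*T² + 0 = 2*T²)
S = -51 (S = (2*(-3)² - 1)*(-3) = (2*9 - 1)*(-3) = (18 - 1)*(-3) = 17*(-3) = -51)
√(3919 + ((1600 - 191) + S²)) = √(3919 + ((1600 - 191) + (-51)²)) = √(3919 + (1409 + 2601)) = √(3919 + 4010) = √7929 = 3*√881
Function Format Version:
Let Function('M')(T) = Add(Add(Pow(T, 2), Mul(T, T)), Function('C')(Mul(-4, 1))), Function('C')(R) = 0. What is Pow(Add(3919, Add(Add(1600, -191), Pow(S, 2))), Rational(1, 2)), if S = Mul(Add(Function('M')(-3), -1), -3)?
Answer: Mul(3, Pow(881, Rational(1, 2))) ≈ 89.045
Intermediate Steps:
Function('M')(T) = Mul(2, Pow(T, 2)) (Function('M')(T) = Add(Add(Pow(T, 2), Mul(T, T)), 0) = Add(Add(Pow(T, 2), Pow(T, 2)), 0) = Add(Mul(2, Pow(T, 2)), 0) = Mul(2, Pow(T, 2)))
S = -51 (S = Mul(Add(Mul(2, Pow(-3, 2)), -1), -3) = Mul(Add(Mul(2, 9), -1), -3) = Mul(Add(18, -1), -3) = Mul(17, -3) = -51)
Pow(Add(3919, Add(Add(1600, -191), Pow(S, 2))), Rational(1, 2)) = Pow(Add(3919, Add(Add(1600, -191), Pow(-51, 2))), Rational(1, 2)) = Pow(Add(3919, Add(1409, 2601)), Rational(1, 2)) = Pow(Add(3919, 4010), Rational(1, 2)) = Pow(7929, Rational(1, 2)) = Mul(3, Pow(881, Rational(1, 2)))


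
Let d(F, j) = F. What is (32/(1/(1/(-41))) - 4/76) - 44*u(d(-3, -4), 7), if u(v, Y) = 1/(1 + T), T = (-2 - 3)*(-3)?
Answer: -11165/3116 ≈ -3.5831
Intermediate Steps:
T = 15 (T = -5*(-3) = 15)
u(v, Y) = 1/16 (u(v, Y) = 1/(1 + 15) = 1/16)
(32/(1/(1/(-41))) - 4/76) - 44*u(d(-3, -4), 7) = (32/(1/(1/(-41))) - 4/76) - 44*1/16 = (32/(1/(-1/41)) - 4*1/76) - 11/4 = (32/(-41) - 1/19) - 11/4 = (32*(-1/41) - 1/19) - 11/4 = (-32/41 - 1/19) - 11/4 = -649/779 - 11/4 = -11165/3116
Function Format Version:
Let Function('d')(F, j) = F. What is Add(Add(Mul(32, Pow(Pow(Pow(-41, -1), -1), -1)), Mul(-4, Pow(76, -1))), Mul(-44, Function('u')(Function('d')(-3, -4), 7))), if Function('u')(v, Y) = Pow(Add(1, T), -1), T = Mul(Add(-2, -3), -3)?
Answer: Rational(-11165, 3116) ≈ -3.5831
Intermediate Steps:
T = 15 (T = Mul(-5, -3) = 15)
Function('u')(v, Y) = Rational(1, 16) (Function('u')(v, Y) = Pow(Add(1, 15), -1) = Pow(16, -1) = Rational(1, 16))
Add(Add(Mul(32, Pow(Pow(Pow(-41, -1), -1), -1)), Mul(-4, Pow(76, -1))), Mul(-44, Function('u')(Function('d')(-3, -4), 7))) = Add(Add(Mul(32, Pow(Pow(Pow(-41, -1), -1), -1)), Mul(-4, Pow(76, -1))), Mul(-44, Rational(1, 16))) = Add(Add(Mul(32, Pow(Pow(Rational(-1, 41), -1), -1)), Mul(-4, Rational(1, 76))), Rational(-11, 4)) = Add(Add(Mul(32, Pow(-41, -1)), Rational(-1, 19)), Rational(-11, 4)) = Add(Add(Mul(32, Rational(-1, 41)), Rational(-1, 19)), Rational(-11, 4)) = Add(Add(Rational(-32, 41), Rational(-1, 19)), Rational(-11, 4)) = Add(Rational(-649, 779), Rational(-11, 4)) = Rational(-11165, 3116)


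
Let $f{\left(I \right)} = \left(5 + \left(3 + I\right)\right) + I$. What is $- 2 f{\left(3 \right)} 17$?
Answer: $-476$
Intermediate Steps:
$f{\left(I \right)} = 8 + 2 I$ ($f{\left(I \right)} = \left(8 + I\right) + I = 8 + 2 I$)
$- 2 f{\left(3 \right)} 17 = - 2 \left(8 + 2 \cdot 3\right) 17 = - 2 \left(8 + 6\right) 17 = \left(-2\right) 14 \cdot 17 = \left(-28\right) 17 = -476$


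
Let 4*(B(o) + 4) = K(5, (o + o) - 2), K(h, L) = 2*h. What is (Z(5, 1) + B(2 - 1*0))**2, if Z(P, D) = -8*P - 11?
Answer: 11025/4 ≈ 2756.3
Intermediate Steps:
Z(P, D) = -11 - 8*P
B(o) = -3/2 (B(o) = -4 + (2*5)/4 = -4 + (1/4)*10 = -4 + 5/2 = -3/2)
(Z(5, 1) + B(2 - 1*0))**2 = ((-11 - 8*5) - 3/2)**2 = ((-11 - 40) - 3/2)**2 = (-51 - 3/2)**2 = (-105/2)**2 = 11025/4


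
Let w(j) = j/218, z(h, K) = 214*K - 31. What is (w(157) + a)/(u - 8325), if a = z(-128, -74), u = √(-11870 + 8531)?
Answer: 3199435325/1678817128 + 3458849*I*√371/5036451384 ≈ 1.9058 + 0.013228*I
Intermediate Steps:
z(h, K) = -31 + 214*K
w(j) = j/218 (w(j) = j*(1/218) = j/218)
u = 3*I*√371 (u = √(-3339) = 3*I*√371 ≈ 57.784*I)
a = -15867 (a = -31 + 214*(-74) = -31 - 15836 = -15867)
(w(157) + a)/(u - 8325) = ((1/218)*157 - 15867)/(3*I*√371 - 8325) = (157/218 - 15867)/(-8325 + 3*I*√371) = -3458849/(218*(-8325 + 3*I*√371))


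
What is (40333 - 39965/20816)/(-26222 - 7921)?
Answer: -279843921/236906896 ≈ -1.1812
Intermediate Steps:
(40333 - 39965/20816)/(-26222 - 7921) = (40333 - 39965*1/20816)/(-34143) = (40333 - 39965/20816)*(-1/34143) = (839531763/20816)*(-1/34143) = -279843921/236906896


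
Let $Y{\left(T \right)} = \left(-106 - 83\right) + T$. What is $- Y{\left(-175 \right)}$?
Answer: $364$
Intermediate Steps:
$Y{\left(T \right)} = -189 + T$
$- Y{\left(-175 \right)} = - (-189 - 175) = \left(-1\right) \left(-364\right) = 364$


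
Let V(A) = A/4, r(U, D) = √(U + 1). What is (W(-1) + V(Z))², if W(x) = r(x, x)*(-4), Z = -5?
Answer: 25/16 ≈ 1.5625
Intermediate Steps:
r(U, D) = √(1 + U)
V(A) = A/4 (V(A) = A*(¼) = A/4)
W(x) = -4*√(1 + x) (W(x) = √(1 + x)*(-4) = -4*√(1 + x))
(W(-1) + V(Z))² = (-4*√(1 - 1) + (¼)*(-5))² = (-4*√0 - 5/4)² = (-4*0 - 5/4)² = (0 - 5/4)² = (-5/4)² = 25/16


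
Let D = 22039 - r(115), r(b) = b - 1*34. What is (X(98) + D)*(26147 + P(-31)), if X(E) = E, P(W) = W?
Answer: 576014496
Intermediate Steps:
r(b) = -34 + b (r(b) = b - 34 = -34 + b)
D = 21958 (D = 22039 - (-34 + 115) = 22039 - 1*81 = 22039 - 81 = 21958)
(X(98) + D)*(26147 + P(-31)) = (98 + 21958)*(26147 - 31) = 22056*26116 = 576014496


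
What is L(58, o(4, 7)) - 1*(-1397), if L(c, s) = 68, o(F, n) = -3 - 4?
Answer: 1465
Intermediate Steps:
o(F, n) = -7
L(58, o(4, 7)) - 1*(-1397) = 68 - 1*(-1397) = 68 + 1397 = 1465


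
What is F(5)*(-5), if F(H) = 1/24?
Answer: -5/24 ≈ -0.20833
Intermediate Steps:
F(H) = 1/24
F(5)*(-5) = (1/24)*(-5) = -5/24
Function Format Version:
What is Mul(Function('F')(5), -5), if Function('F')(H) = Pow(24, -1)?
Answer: Rational(-5, 24) ≈ -0.20833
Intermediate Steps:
Function('F')(H) = Rational(1, 24)
Mul(Function('F')(5), -5) = Mul(Rational(1, 24), -5) = Rational(-5, 24)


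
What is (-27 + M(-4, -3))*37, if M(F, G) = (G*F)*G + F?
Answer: -2479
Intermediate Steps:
M(F, G) = F + F*G² (M(F, G) = (F*G)*G + F = F*G² + F = F + F*G²)
(-27 + M(-4, -3))*37 = (-27 - 4*(1 + (-3)²))*37 = (-27 - 4*(1 + 9))*37 = (-27 - 4*10)*37 = (-27 - 40)*37 = -67*37 = -2479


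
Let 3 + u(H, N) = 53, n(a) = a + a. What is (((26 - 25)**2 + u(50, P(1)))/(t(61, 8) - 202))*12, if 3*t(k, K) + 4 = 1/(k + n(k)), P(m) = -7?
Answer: -335988/111629 ≈ -3.0099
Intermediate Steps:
n(a) = 2*a
u(H, N) = 50 (u(H, N) = -3 + 53 = 50)
t(k, K) = -4/3 + 1/(9*k) (t(k, K) = -4/3 + 1/(3*(k + 2*k)) = -4/3 + 1/(3*((3*k))) = -4/3 + (1/(3*k))/3 = -4/3 + 1/(9*k))
(((26 - 25)**2 + u(50, P(1)))/(t(61, 8) - 202))*12 = (((26 - 25)**2 + 50)/((1/9)*(1 - 12*61)/61 - 202))*12 = ((1**2 + 50)/((1/9)*(1/61)*(1 - 732) - 202))*12 = ((1 + 50)/((1/9)*(1/61)*(-731) - 202))*12 = (51/(-731/549 - 202))*12 = (51/(-111629/549))*12 = (51*(-549/111629))*12 = -27999/111629*12 = -335988/111629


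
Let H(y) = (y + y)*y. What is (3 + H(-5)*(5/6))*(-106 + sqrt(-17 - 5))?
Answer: -14204/3 + 134*I*sqrt(22)/3 ≈ -4734.7 + 209.51*I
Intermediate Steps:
H(y) = 2*y**2 (H(y) = (2*y)*y = 2*y**2)
(3 + H(-5)*(5/6))*(-106 + sqrt(-17 - 5)) = (3 + (2*(-5)**2)*(5/6))*(-106 + sqrt(-17 - 5)) = (3 + (2*25)*(5*(1/6)))*(-106 + sqrt(-22)) = (3 + 50*(5/6))*(-106 + I*sqrt(22)) = (3 + 125/3)*(-106 + I*sqrt(22)) = 134*(-106 + I*sqrt(22))/3 = -14204/3 + 134*I*sqrt(22)/3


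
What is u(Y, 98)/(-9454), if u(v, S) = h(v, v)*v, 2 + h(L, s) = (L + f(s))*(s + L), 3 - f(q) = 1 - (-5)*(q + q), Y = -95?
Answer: -7734520/4727 ≈ -1636.2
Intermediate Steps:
f(q) = 2 - 10*q (f(q) = 3 - (1 - (-5)*(q + q)) = 3 - (1 - (-5)*2*q) = 3 - (1 - (-10)*q) = 3 - (1 + 10*q) = 3 + (-1 - 10*q) = 2 - 10*q)
h(L, s) = -2 + (L + s)*(2 + L - 10*s) (h(L, s) = -2 + (L + (2 - 10*s))*(s + L) = -2 + (2 + L - 10*s)*(L + s) = -2 + (L + s)*(2 + L - 10*s))
u(v, S) = v*(-2 - 18*v² + 4*v) (u(v, S) = (-2 + v² - 10*v² + 2*v + 2*v - 9*v*v)*v = (-2 + v² - 10*v² + 2*v + 2*v - 9*v²)*v = (-2 - 18*v² + 4*v)*v = v*(-2 - 18*v² + 4*v))
u(Y, 98)/(-9454) = (2*(-95)*(-1 - 9*(-95)² + 2*(-95)))/(-9454) = (2*(-95)*(-1 - 9*9025 - 190))*(-1/9454) = (2*(-95)*(-1 - 81225 - 190))*(-1/9454) = (2*(-95)*(-81416))*(-1/9454) = 15469040*(-1/9454) = -7734520/4727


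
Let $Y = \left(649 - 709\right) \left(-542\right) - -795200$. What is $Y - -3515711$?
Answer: $4343431$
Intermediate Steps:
$Y = 827720$ ($Y = \left(-60\right) \left(-542\right) + 795200 = 32520 + 795200 = 827720$)
$Y - -3515711 = 827720 - -3515711 = 827720 + 3515711 = 4343431$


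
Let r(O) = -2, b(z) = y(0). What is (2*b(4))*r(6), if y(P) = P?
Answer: 0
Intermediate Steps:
b(z) = 0
(2*b(4))*r(6) = (2*0)*(-2) = 0*(-2) = 0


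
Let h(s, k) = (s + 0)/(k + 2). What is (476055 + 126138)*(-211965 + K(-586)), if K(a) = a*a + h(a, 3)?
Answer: 395381255817/5 ≈ 7.9076e+10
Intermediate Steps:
h(s, k) = s/(2 + k)
K(a) = a² + a/5 (K(a) = a*a + a/(2 + 3) = a² + a/5)
(476055 + 126138)*(-211965 + K(-586)) = (476055 + 126138)*(-211965 - 586*(⅕ - 586)) = 602193*(-211965 - 586*(-2929/5)) = 602193*(-211965 + 1716394/5) = 602193*(656569/5) = 395381255817/5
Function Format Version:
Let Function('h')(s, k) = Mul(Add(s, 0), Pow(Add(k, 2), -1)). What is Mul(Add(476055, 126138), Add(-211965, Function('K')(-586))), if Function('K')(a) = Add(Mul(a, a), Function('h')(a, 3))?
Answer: Rational(395381255817, 5) ≈ 7.9076e+10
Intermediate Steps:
Function('h')(s, k) = Mul(s, Pow(Add(2, k), -1))
Function('K')(a) = Add(Pow(a, 2), Mul(Rational(1, 5), a)) (Function('K')(a) = Add(Mul(a, a), Mul(a, Pow(Add(2, 3), -1))) = Add(Pow(a, 2), Mul(a, Pow(5, -1))) = Add(Pow(a, 2), Mul(a, Rational(1, 5))) = Add(Pow(a, 2), Mul(Rational(1, 5), a)))
Mul(Add(476055, 126138), Add(-211965, Function('K')(-586))) = Mul(Add(476055, 126138), Add(-211965, Mul(-586, Add(Rational(1, 5), -586)))) = Mul(602193, Add(-211965, Mul(-586, Rational(-2929, 5)))) = Mul(602193, Add(-211965, Rational(1716394, 5))) = Mul(602193, Rational(656569, 5)) = Rational(395381255817, 5)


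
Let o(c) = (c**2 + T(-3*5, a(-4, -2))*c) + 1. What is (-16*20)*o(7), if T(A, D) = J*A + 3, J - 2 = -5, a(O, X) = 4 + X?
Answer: -123520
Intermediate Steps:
J = -3 (J = 2 - 5 = -3)
T(A, D) = 3 - 3*A (T(A, D) = -3*A + 3 = 3 - 3*A)
o(c) = 1 + c**2 + 48*c (o(c) = (c**2 + (3 - (-9)*5)*c) + 1 = (c**2 + (3 - 3*(-15))*c) + 1 = (c**2 + (3 + 45)*c) + 1 = (c**2 + 48*c) + 1 = 1 + c**2 + 48*c)
(-16*20)*o(7) = (-16*20)*(1 + 7**2 + 48*7) = -320*(1 + 49 + 336) = -320*386 = -123520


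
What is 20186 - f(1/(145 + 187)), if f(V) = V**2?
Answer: 2224981663/110224 ≈ 20186.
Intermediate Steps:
20186 - f(1/(145 + 187)) = 20186 - (1/(145 + 187))**2 = 20186 - (1/332)**2 = 20186 - 1*1/110224 = 20186 - 1/110224 = 2224981663/110224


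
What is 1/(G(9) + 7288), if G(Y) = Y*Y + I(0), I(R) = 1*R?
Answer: 1/7369 ≈ 0.00013570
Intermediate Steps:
I(R) = R
G(Y) = Y² (G(Y) = Y*Y + 0 = Y² + 0 = Y²)
1/(G(9) + 7288) = 1/(9² + 7288) = 1/(81 + 7288) = 1/7369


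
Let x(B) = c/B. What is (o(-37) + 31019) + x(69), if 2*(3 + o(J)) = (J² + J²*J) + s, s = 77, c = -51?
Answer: 294941/46 ≈ 6411.8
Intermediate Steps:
o(J) = 71/2 + J²/2 + J³/2 (o(J) = -3 + ((J² + J²*J) + 77)/2 = -3 + ((J² + J³) + 77)/2 = -3 + (77 + J² + J³)/2 = -3 + (77/2 + J²/2 + J³/2) = 71/2 + J²/2 + J³/2)
x(B) = -51/B
(o(-37) + 31019) + x(69) = ((71/2 + (½)*(-37)² + (½)*(-37)³) + 31019) - 51/69 = ((71/2 + (½)*1369 + (½)*(-50653)) + 31019) - 51*1/69 = ((71/2 + 1369/2 - 50653/2) + 31019) - 17/23 = (-49213/2 + 31019) - 17/23 = 12825/2 - 17/23 = 294941/46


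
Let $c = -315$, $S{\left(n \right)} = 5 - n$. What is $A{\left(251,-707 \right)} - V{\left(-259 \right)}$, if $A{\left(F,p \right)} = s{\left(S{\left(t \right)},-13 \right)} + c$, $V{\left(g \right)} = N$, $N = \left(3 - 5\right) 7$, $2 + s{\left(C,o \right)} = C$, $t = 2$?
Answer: $-300$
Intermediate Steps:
$s{\left(C,o \right)} = -2 + C$
$N = -14$ ($N = \left(-2\right) 7 = -14$)
$V{\left(g \right)} = -14$
$A{\left(F,p \right)} = -314$ ($A{\left(F,p \right)} = \left(-2 + \left(5 - 2\right)\right) - 315 = \left(-2 + 3\right) - 315 = 1 - 315 = -314$)
$A{\left(251,-707 \right)} - V{\left(-259 \right)} = -314 - -14 = -314 + 14 = -300$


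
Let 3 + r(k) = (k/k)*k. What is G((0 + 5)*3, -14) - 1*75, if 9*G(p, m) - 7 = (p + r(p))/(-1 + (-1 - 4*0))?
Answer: -1363/18 ≈ -75.722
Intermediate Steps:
r(k) = -3 + k (r(k) = -3 + (k/k)*k = -3 + 1*k = -3 + k)
G(p, m) = 17/18 - p/9 (G(p, m) = 7/9 + ((p + (-3 + p))/(-1 + (-1 - 4*0)))/9 = 7/9 + ((-3 + 2*p)/(-1 + (-1 + 0)))/9 = 7/9 + ((-3 + 2*p)/(-1 - 1))/9 = 7/9 + ((-3 + 2*p)/(-2))/9 = 7/9 + ((-3 + 2*p)*(-½))/9 = 7/9 + (3/2 - p)/9 = 7/9 + (⅙ - p/9) = 17/18 - p/9)
G((0 + 5)*3, -14) - 1*75 = (17/18 - (0 + 5)*3/9) - 1*75 = (17/18 - 5*3/9) - 75 = (17/18 - ⅑*15) - 75 = (17/18 - 5/3) - 75 = -13/18 - 75 = -1363/18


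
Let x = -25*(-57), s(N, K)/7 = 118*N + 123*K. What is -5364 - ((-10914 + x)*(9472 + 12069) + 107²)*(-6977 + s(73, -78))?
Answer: -2828159656064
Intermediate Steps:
s(N, K) = 826*N + 861*K (s(N, K) = 7*(118*N + 123*K) = 826*N + 861*K)
x = 1425
-5364 - ((-10914 + x)*(9472 + 12069) + 107²)*(-6977 + s(73, -78)) = -5364 - ((-10914 + 1425)*(9472 + 12069) + 107²)*(-6977 + (826*73 + 861*(-78))) = -5364 - (-9489*21541 + 11449)*(-6977 + (60298 - 67158)) = -5364 - (-204402549 + 11449)*(-6977 - 6860) = -5364 - (-204391100)*(-13837) = -5364 - 1*2828159650700 = -5364 - 2828159650700 = -2828159656064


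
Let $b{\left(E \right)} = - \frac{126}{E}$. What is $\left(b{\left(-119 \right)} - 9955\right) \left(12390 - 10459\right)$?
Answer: $- \frac{326758027}{17} \approx -1.9221 \cdot 10^{7}$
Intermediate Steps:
$\left(b{\left(-119 \right)} - 9955\right) \left(12390 - 10459\right) = \left(- \frac{126}{-119} - 9955\right) \left(12390 - 10459\right) = \left(\left(-126\right) \left(- \frac{1}{119}\right) - 9955\right) 1931 = \left(\frac{18}{17} - 9955\right) 1931 = \left(- \frac{169217}{17}\right) 1931 = - \frac{326758027}{17}$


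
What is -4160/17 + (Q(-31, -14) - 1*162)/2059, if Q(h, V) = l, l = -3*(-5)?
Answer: -8567939/35003 ≈ -244.78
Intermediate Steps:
l = 15
Q(h, V) = 15
-4160/17 + (Q(-31, -14) - 1*162)/2059 = -4160/17 + (15 - 1*162)/2059 = -4160*1/17 + (15 - 162)*(1/2059) = -4160/17 - 147*1/2059 = -4160/17 - 147/2059 = -8567939/35003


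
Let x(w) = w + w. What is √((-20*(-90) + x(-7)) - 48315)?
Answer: 17*I*√161 ≈ 215.71*I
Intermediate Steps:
x(w) = 2*w
√((-20*(-90) + x(-7)) - 48315) = √((-20*(-90) + 2*(-7)) - 48315) = √((1800 - 14) - 48315) = √(1786 - 48315) = √(-46529) = 17*I*√161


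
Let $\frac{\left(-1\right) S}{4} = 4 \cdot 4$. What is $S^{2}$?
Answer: $4096$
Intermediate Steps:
$S = -64$ ($S = - 4 \cdot 4 \cdot 4 = \left(-4\right) 16 = -64$)
$S^{2} = \left(-64\right)^{2} = 4096$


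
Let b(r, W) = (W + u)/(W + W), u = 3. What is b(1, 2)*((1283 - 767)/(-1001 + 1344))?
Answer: 645/343 ≈ 1.8805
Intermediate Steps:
b(r, W) = (3 + W)/(2*W) (b(r, W) = (W + 3)/(W + W) = (3 + W)/((2*W)) = (3 + W)*(1/(2*W)) = (3 + W)/(2*W))
b(1, 2)*((1283 - 767)/(-1001 + 1344)) = ((½)*(3 + 2)/2)*((1283 - 767)/(-1001 + 1344)) = ((½)*(½)*5)*(516/343) = 5*(516*(1/343))/4 = (5/4)*(516/343) = 645/343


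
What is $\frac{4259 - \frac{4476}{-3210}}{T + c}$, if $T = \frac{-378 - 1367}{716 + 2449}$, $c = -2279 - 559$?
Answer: $- \frac{1442803863}{961289605} \approx -1.5009$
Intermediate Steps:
$c = -2838$
$T = - \frac{349}{633}$ ($T = - \frac{1745}{3165} = \left(-1745\right) \frac{1}{3165} = - \frac{349}{633} \approx -0.55134$)
$\frac{4259 - \frac{4476}{-3210}}{T + c} = \frac{4259 - \frac{4476}{-3210}}{- \frac{349}{633} - 2838} = \frac{4259 - - \frac{746}{535}}{- \frac{1796803}{633}} = \left(4259 + \frac{746}{535}\right) \left(- \frac{633}{1796803}\right) = \frac{2279311}{535} \left(- \frac{633}{1796803}\right) = - \frac{1442803863}{961289605}$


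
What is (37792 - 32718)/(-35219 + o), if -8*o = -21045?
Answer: -40592/260707 ≈ -0.15570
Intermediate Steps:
o = 21045/8 (o = -⅛*(-21045) = 21045/8 ≈ 2630.6)
(37792 - 32718)/(-35219 + o) = (37792 - 32718)/(-35219 + 21045/8) = 5074/(-260707/8) = 5074*(-8/260707) = -40592/260707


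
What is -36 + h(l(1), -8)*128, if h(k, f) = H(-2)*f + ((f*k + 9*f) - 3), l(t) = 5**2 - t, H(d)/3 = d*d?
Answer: -46500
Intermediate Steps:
H(d) = 3*d**2 (H(d) = 3*(d*d) = 3*d**2)
l(t) = 25 - t
h(k, f) = -3 + 21*f + f*k (h(k, f) = (3*(-2)**2)*f + ((f*k + 9*f) - 3) = (3*4)*f + ((9*f + f*k) - 3) = 12*f + (-3 + 9*f + f*k) = -3 + 21*f + f*k)
-36 + h(l(1), -8)*128 = -36 + (-3 + 21*(-8) - 8*(25 - 1*1))*128 = -36 + (-3 - 168 - 8*(25 - 1))*128 = -36 + (-3 - 168 - 8*24)*128 = -36 + (-3 - 168 - 192)*128 = -36 - 363*128 = -36 - 46464 = -46500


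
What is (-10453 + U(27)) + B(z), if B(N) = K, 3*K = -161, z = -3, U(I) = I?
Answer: -31439/3 ≈ -10480.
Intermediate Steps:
K = -161/3 (K = (⅓)*(-161) = -161/3 ≈ -53.667)
B(N) = -161/3
(-10453 + U(27)) + B(z) = (-10453 + 27) - 161/3 = -10426 - 161/3 = -31439/3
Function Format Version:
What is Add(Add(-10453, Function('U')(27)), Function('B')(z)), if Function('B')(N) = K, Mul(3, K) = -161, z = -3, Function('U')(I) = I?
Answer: Rational(-31439, 3) ≈ -10480.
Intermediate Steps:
K = Rational(-161, 3) (K = Mul(Rational(1, 3), -161) = Rational(-161, 3) ≈ -53.667)
Function('B')(N) = Rational(-161, 3)
Add(Add(-10453, Function('U')(27)), Function('B')(z)) = Add(Add(-10453, 27), Rational(-161, 3)) = Add(-10426, Rational(-161, 3)) = Rational(-31439, 3)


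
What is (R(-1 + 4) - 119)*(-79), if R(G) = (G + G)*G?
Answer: 7979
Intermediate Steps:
R(G) = 2*G² (R(G) = (2*G)*G = 2*G²)
(R(-1 + 4) - 119)*(-79) = (2*(-1 + 4)² - 119)*(-79) = (2*3² - 119)*(-79) = (2*9 - 119)*(-79) = (18 - 119)*(-79) = -101*(-79) = 7979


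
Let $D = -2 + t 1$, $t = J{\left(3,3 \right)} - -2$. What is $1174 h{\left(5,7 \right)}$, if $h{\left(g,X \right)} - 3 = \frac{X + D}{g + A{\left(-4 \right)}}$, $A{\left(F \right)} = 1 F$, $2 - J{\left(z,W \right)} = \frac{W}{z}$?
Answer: $12914$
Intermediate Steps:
$J{\left(z,W \right)} = 2 - \frac{W}{z}$
$t = 3$ ($t = \left(2 - \frac{3}{3}\right) - -2 = \left(2 - 3 \cdot \frac{1}{3}\right) + 2 = \left(2 - 1\right) + 2 = 1 + 2 = 3$)
$A{\left(F \right)} = F$
$D = 1$ ($D = -2 + 3 \cdot 1 = -2 + 3 = 1$)
$h{\left(g,X \right)} = 3 + \frac{1 + X}{-4 + g}$ ($h{\left(g,X \right)} = 3 + \frac{X + 1}{g - 4} = 3 + \frac{1 + X}{-4 + g}$)
$1174 h{\left(5,7 \right)} = 1174 \frac{-11 + 7 + 3 \cdot 5}{-4 + 5} = 1174 \frac{-11 + 7 + 15}{1} = 1174 \cdot 1 \cdot 11 = 1174 \cdot 11 = 12914$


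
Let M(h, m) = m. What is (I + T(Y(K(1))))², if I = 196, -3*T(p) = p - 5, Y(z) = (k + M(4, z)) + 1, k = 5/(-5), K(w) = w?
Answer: 350464/9 ≈ 38940.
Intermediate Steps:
k = -1 (k = 5*(-⅕) = -1)
Y(z) = z (Y(z) = (-1 + z) + 1 = z)
T(p) = 5/3 - p/3 (T(p) = -(p - 5)/3 = -(-5 + p)/3 = 5/3 - p/3)
(I + T(Y(K(1))))² = (196 + (5/3 - ⅓*1))² = (196 + (5/3 - ⅓))² = (196 + 4/3)² = (592/3)² = 350464/9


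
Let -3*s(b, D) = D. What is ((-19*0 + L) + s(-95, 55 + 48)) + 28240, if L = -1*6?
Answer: 84599/3 ≈ 28200.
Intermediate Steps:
s(b, D) = -D/3
L = -6
((-19*0 + L) + s(-95, 55 + 48)) + 28240 = ((-19*0 - 6) - (55 + 48)/3) + 28240 = ((0 - 6) - ⅓*103) + 28240 = (-6 - 103/3) + 28240 = -121/3 + 28240 = 84599/3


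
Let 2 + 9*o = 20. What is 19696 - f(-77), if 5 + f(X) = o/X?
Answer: 1516979/77 ≈ 19701.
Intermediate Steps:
o = 2 (o = -2/9 + (⅑)*20 = -2/9 + 20/9 = 2)
f(X) = -5 + 2/X
19696 - f(-77) = 19696 - (-5 + 2/(-77)) = 19696 - (-5 + 2*(-1/77)) = 19696 - (-5 - 2/77) = 19696 - 1*(-387/77) = 19696 + 387/77 = 1516979/77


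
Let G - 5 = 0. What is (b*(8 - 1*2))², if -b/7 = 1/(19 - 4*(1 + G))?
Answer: 1764/25 ≈ 70.560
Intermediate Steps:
G = 5 (G = 5 + 0 = 5)
b = 7/5 (b = -7/(19 - 4*(1 + 5)) = -7/(19 - 4*6) = -7/(19 - 24) = -7/(-5) = -7*(-⅕) = 7/5 ≈ 1.4000)
(b*(8 - 1*2))² = (7*(8 - 1*2)/5)² = (7*(8 - 2)/5)² = ((7/5)*6)² = (42/5)² = 1764/25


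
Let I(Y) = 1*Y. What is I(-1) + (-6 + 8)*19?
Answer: 37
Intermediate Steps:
I(Y) = Y
I(-1) + (-6 + 8)*19 = -1 + (-6 + 8)*19 = -1 + 2*19 = -1 + 38 = 37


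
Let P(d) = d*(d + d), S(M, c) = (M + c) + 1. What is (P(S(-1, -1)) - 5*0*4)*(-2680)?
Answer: -5360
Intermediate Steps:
S(M, c) = 1 + M + c
P(d) = 2*d² (P(d) = d*(2*d) = 2*d²)
(P(S(-1, -1)) - 5*0*4)*(-2680) = (2*(1 - 1 - 1)² - 5*0*4)*(-2680) = (2*(-1)² + 0*4)*(-2680) = (2*1 + 0)*(-2680) = (2 + 0)*(-2680) = 2*(-2680) = -5360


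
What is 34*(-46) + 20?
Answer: -1544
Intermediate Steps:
34*(-46) + 20 = -1564 + 20 = -1544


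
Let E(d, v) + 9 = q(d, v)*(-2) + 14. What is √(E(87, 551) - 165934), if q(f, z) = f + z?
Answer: I*√167205 ≈ 408.91*I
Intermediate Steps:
E(d, v) = 5 - 2*d - 2*v (E(d, v) = -9 + ((d + v)*(-2) + 14) = -9 + ((-2*d - 2*v) + 14) = -9 + (14 - 2*d - 2*v) = 5 - 2*d - 2*v)
√(E(87, 551) - 165934) = √((5 - 2*87 - 2*551) - 165934) = √((5 - 174 - 1102) - 165934) = √(-1271 - 165934) = √(-167205) = I*√167205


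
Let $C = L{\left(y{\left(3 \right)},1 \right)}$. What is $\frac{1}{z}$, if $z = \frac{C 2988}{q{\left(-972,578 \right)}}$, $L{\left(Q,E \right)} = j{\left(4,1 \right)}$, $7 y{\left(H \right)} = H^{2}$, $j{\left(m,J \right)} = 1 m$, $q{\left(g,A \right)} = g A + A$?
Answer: $- \frac{280619}{5976} \approx -46.958$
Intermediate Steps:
$q{\left(g,A \right)} = A + A g$ ($q{\left(g,A \right)} = A g + A = A + A g$)
$j{\left(m,J \right)} = m$
$y{\left(H \right)} = \frac{H^{2}}{7}$
$L{\left(Q,E \right)} = 4$
$C = 4$
$z = - \frac{5976}{280619}$ ($z = \frac{4 \cdot 2988}{578 \left(1 - 972\right)} = \frac{11952}{578 \left(-971\right)} = \frac{11952}{-561238} = 11952 \left(- \frac{1}{561238}\right) = - \frac{5976}{280619} \approx -0.021296$)
$\frac{1}{z} = \frac{1}{- \frac{5976}{280619}} = - \frac{280619}{5976}$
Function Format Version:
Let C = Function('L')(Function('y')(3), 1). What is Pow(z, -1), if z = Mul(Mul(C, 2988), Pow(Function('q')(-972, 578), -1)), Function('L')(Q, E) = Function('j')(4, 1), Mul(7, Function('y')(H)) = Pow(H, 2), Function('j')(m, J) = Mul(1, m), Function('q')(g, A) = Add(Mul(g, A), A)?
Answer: Rational(-280619, 5976) ≈ -46.958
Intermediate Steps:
Function('q')(g, A) = Add(A, Mul(A, g)) (Function('q')(g, A) = Add(Mul(A, g), A) = Add(A, Mul(A, g)))
Function('j')(m, J) = m
Function('y')(H) = Mul(Rational(1, 7), Pow(H, 2))
Function('L')(Q, E) = 4
C = 4
z = Rational(-5976, 280619) (z = Mul(Mul(4, 2988), Pow(Mul(578, Add(1, -972)), -1)) = Mul(11952, Pow(Mul(578, -971), -1)) = Mul(11952, Pow(-561238, -1)) = Mul(11952, Rational(-1, 561238)) = Rational(-5976, 280619) ≈ -0.021296)
Pow(z, -1) = Pow(Rational(-5976, 280619), -1) = Rational(-280619, 5976)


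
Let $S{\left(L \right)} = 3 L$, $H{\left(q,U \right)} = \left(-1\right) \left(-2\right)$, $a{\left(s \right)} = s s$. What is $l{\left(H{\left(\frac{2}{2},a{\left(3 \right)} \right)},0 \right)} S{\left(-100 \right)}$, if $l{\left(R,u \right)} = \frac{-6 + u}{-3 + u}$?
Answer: $-600$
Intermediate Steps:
$a{\left(s \right)} = s^{2}$
$H{\left(q,U \right)} = 2$
$l{\left(R,u \right)} = \frac{-6 + u}{-3 + u}$
$l{\left(H{\left(\frac{2}{2},a{\left(3 \right)} \right)},0 \right)} S{\left(-100 \right)} = \frac{-6 + 0}{-3 + 0} \cdot 3 \left(-100\right) = \frac{1}{-3} \left(-6\right) \left(-300\right) = \left(- \frac{1}{3}\right) \left(-6\right) \left(-300\right) = 2 \left(-300\right) = -600$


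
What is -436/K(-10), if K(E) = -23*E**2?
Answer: 109/575 ≈ 0.18957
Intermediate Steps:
-436/K(-10) = -436/((-23*(-10)**2)) = -436/((-23*100)) = -436/(-2300) = -436*(-1/2300) = 109/575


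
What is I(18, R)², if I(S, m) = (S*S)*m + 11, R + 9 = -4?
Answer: 17648401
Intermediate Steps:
R = -13 (R = -9 - 4 = -13)
I(S, m) = 11 + m*S² (I(S, m) = S²*m + 11 = m*S² + 11 = 11 + m*S²)
I(18, R)² = (11 - 13*18²)² = (11 - 13*324)² = (11 - 4212)² = (-4201)² = 17648401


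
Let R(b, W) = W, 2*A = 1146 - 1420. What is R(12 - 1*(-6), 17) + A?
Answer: -120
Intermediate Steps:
A = -137 (A = (1146 - 1420)/2 = (½)*(-274) = -137)
R(12 - 1*(-6), 17) + A = 17 - 137 = -120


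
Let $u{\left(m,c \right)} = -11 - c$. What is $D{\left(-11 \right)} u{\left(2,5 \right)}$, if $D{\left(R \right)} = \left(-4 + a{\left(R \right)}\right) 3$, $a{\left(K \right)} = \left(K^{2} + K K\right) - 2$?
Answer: $-11328$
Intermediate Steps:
$a{\left(K \right)} = -2 + 2 K^{2}$ ($a{\left(K \right)} = \left(K^{2} + K^{2}\right) - 2 = 2 K^{2} - 2 = -2 + 2 K^{2}$)
$D{\left(R \right)} = -18 + 6 R^{2}$ ($D{\left(R \right)} = \left(-4 + \left(-2 + 2 R^{2}\right)\right) 3 = \left(-6 + 2 R^{2}\right) 3 = -18 + 6 R^{2}$)
$D{\left(-11 \right)} u{\left(2,5 \right)} = \left(-18 + 6 \left(-11\right)^{2}\right) \left(-11 - 5\right) = \left(-18 + 6 \cdot 121\right) \left(-11 - 5\right) = \left(-18 + 726\right) \left(-16\right) = 708 \left(-16\right) = -11328$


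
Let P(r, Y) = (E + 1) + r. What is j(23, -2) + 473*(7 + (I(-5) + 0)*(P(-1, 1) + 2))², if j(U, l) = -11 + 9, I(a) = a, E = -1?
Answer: 1890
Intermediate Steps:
P(r, Y) = r (P(r, Y) = (-1 + 1) + r = 0 + r = r)
j(U, l) = -2
j(23, -2) + 473*(7 + (I(-5) + 0)*(P(-1, 1) + 2))² = -2 + 473*(7 + (-5 + 0)*(-1 + 2))² = -2 + 473*(7 - 5*1)² = -2 + 473*(7 - 5)² = -2 + 473*2² = -2 + 473*4 = -2 + 1892 = 1890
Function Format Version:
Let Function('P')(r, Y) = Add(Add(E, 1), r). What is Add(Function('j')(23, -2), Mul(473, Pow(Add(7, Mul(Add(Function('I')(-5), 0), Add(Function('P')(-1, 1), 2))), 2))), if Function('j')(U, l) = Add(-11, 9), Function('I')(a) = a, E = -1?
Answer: 1890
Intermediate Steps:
Function('P')(r, Y) = r (Function('P')(r, Y) = Add(Add(-1, 1), r) = Add(0, r) = r)
Function('j')(U, l) = -2
Add(Function('j')(23, -2), Mul(473, Pow(Add(7, Mul(Add(Function('I')(-5), 0), Add(Function('P')(-1, 1), 2))), 2))) = Add(-2, Mul(473, Pow(Add(7, Mul(Add(-5, 0), Add(-1, 2))), 2))) = Add(-2, Mul(473, Pow(Add(7, Mul(-5, 1)), 2))) = Add(-2, Mul(473, Pow(Add(7, -5), 2))) = Add(-2, Mul(473, Pow(2, 2))) = Add(-2, Mul(473, 4)) = Add(-2, 1892) = 1890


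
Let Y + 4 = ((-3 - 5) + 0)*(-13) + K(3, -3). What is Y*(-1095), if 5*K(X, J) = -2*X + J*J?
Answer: -110157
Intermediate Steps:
K(X, J) = -2*X/5 + J²/5 (K(X, J) = (-2*X + J*J)/5 = (-2*X + J²)/5 = (J² - 2*X)/5 = -2*X/5 + J²/5)
Y = 503/5 (Y = -4 + (((-3 - 5) + 0)*(-13) + (-⅖*3 + (⅕)*(-3)²)) = -4 + ((-8 + 0)*(-13) + (-6/5 + (⅕)*9)) = -4 + (-8*(-13) + (-6/5 + 9/5)) = -4 + (104 + ⅗) = -4 + 523/5 = 503/5 ≈ 100.60)
Y*(-1095) = (503/5)*(-1095) = -110157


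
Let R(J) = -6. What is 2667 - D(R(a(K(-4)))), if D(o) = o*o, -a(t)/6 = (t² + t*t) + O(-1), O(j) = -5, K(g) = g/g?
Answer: 2631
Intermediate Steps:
K(g) = 1
a(t) = 30 - 12*t² (a(t) = -6*((t² + t*t) - 5) = -6*((t² + t²) - 5) = -6*(2*t² - 5) = -6*(-5 + 2*t²) = 30 - 12*t²)
D(o) = o²
2667 - D(R(a(K(-4)))) = 2667 - 1*(-6)² = 2667 - 1*36 = 2667 - 36 = 2631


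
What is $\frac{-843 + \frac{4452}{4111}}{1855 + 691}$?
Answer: $- \frac{3461121}{10466606} \approx -0.33068$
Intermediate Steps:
$\frac{-843 + \frac{4452}{4111}}{1855 + 691} = \frac{-843 + 4452 \cdot \frac{1}{4111}}{2546} = \left(-843 + \frac{4452}{4111}\right) \frac{1}{2546} = \left(- \frac{3461121}{4111}\right) \frac{1}{2546} = - \frac{3461121}{10466606}$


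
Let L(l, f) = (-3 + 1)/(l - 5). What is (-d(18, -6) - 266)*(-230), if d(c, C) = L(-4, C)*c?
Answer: 62100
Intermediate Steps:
L(l, f) = -2/(-5 + l)
d(c, C) = 2*c/9 (d(c, C) = (-2/(-5 - 4))*c = (-2/(-9))*c = (-2*(-⅑))*c = 2*c/9)
(-d(18, -6) - 266)*(-230) = (-2*18/9 - 266)*(-230) = (-1*4 - 266)*(-230) = (-4 - 266)*(-230) = -270*(-230) = 62100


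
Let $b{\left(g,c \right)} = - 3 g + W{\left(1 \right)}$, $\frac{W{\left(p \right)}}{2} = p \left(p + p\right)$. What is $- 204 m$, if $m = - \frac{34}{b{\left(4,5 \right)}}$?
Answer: $-867$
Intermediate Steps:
$W{\left(p \right)} = 4 p^{2}$ ($W{\left(p \right)} = 2 p \left(p + p\right) = 2 p 2 p = 2 \cdot 2 p^{2} = 4 p^{2}$)
$b{\left(g,c \right)} = 4 - 3 g$ ($b{\left(g,c \right)} = - 3 g + 4 \cdot 1^{2} = - 3 g + 4 \cdot 1 = - 3 g + 4 = 4 - 3 g$)
$m = \frac{17}{4}$ ($m = - \frac{34}{4 - 12} = - \frac{34}{-8} = \left(-34\right) \left(- \frac{1}{8}\right) = \frac{17}{4} \approx 4.25$)
$- 204 m = \left(-204\right) \frac{17}{4} = -867$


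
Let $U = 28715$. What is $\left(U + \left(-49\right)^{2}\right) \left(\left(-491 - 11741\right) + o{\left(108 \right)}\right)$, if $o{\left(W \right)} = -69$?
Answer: $-382757916$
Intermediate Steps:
$\left(U + \left(-49\right)^{2}\right) \left(\left(-491 - 11741\right) + o{\left(108 \right)}\right) = \left(28715 + \left(-49\right)^{2}\right) \left(\left(-491 - 11741\right) - 69\right) = \left(28715 + 2401\right) \left(-12232 - 69\right) = 31116 \left(-12301\right) = -382757916$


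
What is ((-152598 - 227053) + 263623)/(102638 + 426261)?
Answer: -116028/528899 ≈ -0.21938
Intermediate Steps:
((-152598 - 227053) + 263623)/(102638 + 426261) = (-379651 + 263623)/528899 = -116028*1/528899 = -116028/528899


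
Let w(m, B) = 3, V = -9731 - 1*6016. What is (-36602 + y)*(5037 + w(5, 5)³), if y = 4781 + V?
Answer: -240884352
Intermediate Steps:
V = -15747 (V = -9731 - 6016 = -15747)
y = -10966 (y = 4781 - 15747 = -10966)
(-36602 + y)*(5037 + w(5, 5)³) = (-36602 - 10966)*(5037 + 3³) = -47568*(5037 + 27) = -47568*5064 = -240884352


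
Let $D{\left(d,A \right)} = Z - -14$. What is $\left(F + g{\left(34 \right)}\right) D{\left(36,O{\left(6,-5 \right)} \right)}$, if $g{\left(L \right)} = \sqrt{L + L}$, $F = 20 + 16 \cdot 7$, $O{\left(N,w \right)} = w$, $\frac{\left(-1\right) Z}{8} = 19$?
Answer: $-18216 - 276 \sqrt{17} \approx -19354.0$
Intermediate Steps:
$Z = -152$ ($Z = \left(-8\right) 19 = -152$)
$F = 132$ ($F = 20 + 112 = 132$)
$g{\left(L \right)} = \sqrt{2} \sqrt{L}$ ($g{\left(L \right)} = \sqrt{2 L} = \sqrt{2} \sqrt{L}$)
$D{\left(d,A \right)} = -138$ ($D{\left(d,A \right)} = -152 - -14 = -152 + 14 = -138$)
$\left(F + g{\left(34 \right)}\right) D{\left(36,O{\left(6,-5 \right)} \right)} = \left(132 + \sqrt{2} \sqrt{34}\right) \left(-138\right) = \left(132 + 2 \sqrt{17}\right) \left(-138\right) = -18216 - 276 \sqrt{17}$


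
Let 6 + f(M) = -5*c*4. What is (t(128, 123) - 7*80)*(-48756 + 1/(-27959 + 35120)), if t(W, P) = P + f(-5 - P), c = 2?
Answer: 8030259445/341 ≈ 2.3549e+7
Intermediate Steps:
f(M) = -46 (f(M) = -6 - 5*2*4 = -6 - 10*4 = -6 - 40 = -46)
t(W, P) = -46 + P (t(W, P) = P - 46 = -46 + P)
(t(128, 123) - 7*80)*(-48756 + 1/(-27959 + 35120)) = ((-46 + 123) - 7*80)*(-48756 + 1/(-27959 + 35120)) = (77 - 560)*(-48756 + 1/7161) = -483*(-48756 + 1/7161) = -483*(-349141715/7161) = 8030259445/341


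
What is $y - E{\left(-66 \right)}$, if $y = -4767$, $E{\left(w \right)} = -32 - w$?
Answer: $-4801$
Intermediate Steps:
$y - E{\left(-66 \right)} = -4767 - \left(-32 - -66\right) = -4767 - \left(-32 + 66\right) = -4767 - 34 = -4801$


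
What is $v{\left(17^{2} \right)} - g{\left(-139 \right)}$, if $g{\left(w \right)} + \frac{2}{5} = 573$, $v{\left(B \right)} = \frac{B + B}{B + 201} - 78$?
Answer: $- \frac{159108}{245} \approx -649.42$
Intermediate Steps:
$v{\left(B \right)} = -78 + \frac{2 B}{201 + B}$ ($v{\left(B \right)} = \frac{2 B}{201 + B} - 78 = -78 + \frac{2 B}{201 + B}$)
$g{\left(w \right)} = \frac{2863}{5}$ ($g{\left(w \right)} = - \frac{2}{5} + 573 = \frac{2863}{5}$)
$v{\left(17^{2} \right)} - g{\left(-139 \right)} = \frac{2 \left(-7839 - 38 \cdot 17^{2}\right)}{201 + 17^{2}} - \frac{2863}{5} = \frac{2 \left(-7839 - 10982\right)}{201 + 289} - \frac{2863}{5} = \frac{2 \left(-7839 - 10982\right)}{490} - \frac{2863}{5} = 2 \cdot \frac{1}{490} \left(-18821\right) - \frac{2863}{5} = - \frac{18821}{245} - \frac{2863}{5} = - \frac{159108}{245}$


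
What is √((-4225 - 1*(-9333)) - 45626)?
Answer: 3*I*√4502 ≈ 201.29*I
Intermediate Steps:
√((-4225 - 1*(-9333)) - 45626) = √((-4225 + 9333) - 45626) = √(5108 - 45626) = √(-40518) = 3*I*√4502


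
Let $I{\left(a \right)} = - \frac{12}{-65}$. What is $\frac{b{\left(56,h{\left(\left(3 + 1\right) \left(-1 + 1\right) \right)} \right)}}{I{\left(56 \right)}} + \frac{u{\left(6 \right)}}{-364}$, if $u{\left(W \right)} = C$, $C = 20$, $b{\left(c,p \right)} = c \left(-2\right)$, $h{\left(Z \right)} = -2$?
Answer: $- \frac{165635}{273} \approx -606.72$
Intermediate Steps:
$b{\left(c,p \right)} = - 2 c$
$u{\left(W \right)} = 20$
$I{\left(a \right)} = \frac{12}{65}$ ($I{\left(a \right)} = \left(-12\right) \left(- \frac{1}{65}\right) = \frac{12}{65}$)
$\frac{b{\left(56,h{\left(\left(3 + 1\right) \left(-1 + 1\right) \right)} \right)}}{I{\left(56 \right)}} + \frac{u{\left(6 \right)}}{-364} = \frac{\left(-2\right) 56}{\frac{12}{65}} + \frac{20}{-364} = \left(-112\right) \frac{65}{12} + 20 \left(- \frac{1}{364}\right) = - \frac{1820}{3} - \frac{5}{91} = - \frac{165635}{273}$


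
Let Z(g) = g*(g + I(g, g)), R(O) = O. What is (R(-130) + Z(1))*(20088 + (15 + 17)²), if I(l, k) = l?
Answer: -2702336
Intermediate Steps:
Z(g) = 2*g² (Z(g) = g*(g + g) = g*(2*g) = 2*g²)
(R(-130) + Z(1))*(20088 + (15 + 17)²) = (-130 + 2*1²)*(20088 + (15 + 17)²) = (-130 + 2*1)*(20088 + 32²) = (-130 + 2)*(20088 + 1024) = -128*21112 = -2702336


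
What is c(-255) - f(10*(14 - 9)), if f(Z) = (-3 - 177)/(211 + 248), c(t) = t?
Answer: -12985/51 ≈ -254.61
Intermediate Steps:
f(Z) = -20/51 (f(Z) = -180/459 = -180*1/459 = -20/51)
c(-255) - f(10*(14 - 9)) = -255 - 1*(-20/51) = -255 + 20/51 = -12985/51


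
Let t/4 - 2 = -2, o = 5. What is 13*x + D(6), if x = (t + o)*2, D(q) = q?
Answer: 136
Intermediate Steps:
t = 0 (t = 8 + 4*(-2) = 8 - 8 = 0)
x = 10 (x = (0 + 5)*2 = 5*2 = 10)
13*x + D(6) = 13*10 + 6 = 130 + 6 = 136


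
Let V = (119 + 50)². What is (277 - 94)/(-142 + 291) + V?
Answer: 4255772/149 ≈ 28562.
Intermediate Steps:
V = 28561 (V = 169² = 28561)
(277 - 94)/(-142 + 291) + V = (277 - 94)/(-142 + 291) + 28561 = 183/149 + 28561 = 4255772/149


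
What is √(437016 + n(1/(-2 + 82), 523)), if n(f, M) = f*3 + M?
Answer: √175015615/20 ≈ 661.47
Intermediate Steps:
n(f, M) = M + 3*f (n(f, M) = 3*f + M = M + 3*f)
√(437016 + n(1/(-2 + 82), 523)) = √(437016 + (523 + 3/(-2 + 82))) = √(437016 + (523 + 3/80)) = √(437016 + 41843/80) = √(35003123/80) = √175015615/20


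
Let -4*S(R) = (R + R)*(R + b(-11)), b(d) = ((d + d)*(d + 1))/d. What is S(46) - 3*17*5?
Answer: -853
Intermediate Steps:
b(d) = 2 + 2*d (b(d) = ((2*d)*(1 + d))/d = (2*d*(1 + d))/d = 2 + 2*d)
S(R) = -R*(-20 + R)/2 (S(R) = -(R + R)*(R + (2 + 2*(-11)))/4 = -2*R*(R + (2 - 22))/4 = -2*R*(R - 20)/4 = -2*R*(-20 + R)/4 = -R*(-20 + R)/2)
S(46) - 3*17*5 = (½)*46*(20 - 1*46) - 3*17*5 = (½)*46*(20 - 46) - 51*5 = (½)*46*(-26) - 255 = -598 - 255 = -853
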